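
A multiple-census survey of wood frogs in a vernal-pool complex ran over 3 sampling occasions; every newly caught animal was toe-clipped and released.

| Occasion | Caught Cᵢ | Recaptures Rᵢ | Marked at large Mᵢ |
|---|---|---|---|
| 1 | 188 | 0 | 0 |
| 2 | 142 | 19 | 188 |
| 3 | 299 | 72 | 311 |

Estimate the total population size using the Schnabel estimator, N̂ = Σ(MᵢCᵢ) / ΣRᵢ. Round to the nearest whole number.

N ≈ 1315

Σ MᵢCᵢ = 0·188 + 188·142 + 311·299 = 0 + 26696 + 92989 = 119685
Σ Rᵢ = 0 + 19 + 72 = 91
N̂ = 119685 / 91 ≈ 1315.2 → 1315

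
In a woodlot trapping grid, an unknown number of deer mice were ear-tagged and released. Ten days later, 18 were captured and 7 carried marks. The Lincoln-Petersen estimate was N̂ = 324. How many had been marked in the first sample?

M = 126

From N = M·C/R: M = N·R / C = 324·7 / 18 = 2268 / 18 = 126.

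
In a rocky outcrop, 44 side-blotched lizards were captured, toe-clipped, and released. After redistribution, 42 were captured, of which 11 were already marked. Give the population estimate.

N = 168

N = (44 × 42) / 11 = 1848 / 11 = 168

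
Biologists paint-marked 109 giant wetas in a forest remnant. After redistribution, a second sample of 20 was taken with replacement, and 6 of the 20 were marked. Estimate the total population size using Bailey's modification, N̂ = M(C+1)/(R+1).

N = 327

N̂ = 109·(20+1)/(6+1) = 109·21/7 = 2289/7 = 327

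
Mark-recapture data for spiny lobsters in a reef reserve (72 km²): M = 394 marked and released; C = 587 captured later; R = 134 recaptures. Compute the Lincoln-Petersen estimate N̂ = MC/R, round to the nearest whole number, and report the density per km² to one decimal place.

density ≈ 24.0 spiny lobsters per km²

N̂ = 394·587/134 = 231278/134 ≈ 1726.0 → 1726
Density = N̂ / area = 1726 / 72 ≈ 23.97 → 24.0 per km²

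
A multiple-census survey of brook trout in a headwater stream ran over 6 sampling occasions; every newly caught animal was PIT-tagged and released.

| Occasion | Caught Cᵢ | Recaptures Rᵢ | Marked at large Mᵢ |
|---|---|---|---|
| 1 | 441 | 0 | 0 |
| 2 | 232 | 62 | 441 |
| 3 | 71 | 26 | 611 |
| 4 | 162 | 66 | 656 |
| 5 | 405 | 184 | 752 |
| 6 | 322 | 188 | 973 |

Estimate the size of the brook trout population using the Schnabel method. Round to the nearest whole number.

N ≈ 1654

Σ MᵢCᵢ = 0·441 + 441·232 + 611·71 + 656·162 + 752·405 + 973·322 = 0 + 102312 + 43381 + 106272 + 304560 + 313306 = 869831
Σ Rᵢ = 0 + 62 + 26 + 66 + 184 + 188 = 526
N̂ = 869831 / 526 ≈ 1653.7 → 1654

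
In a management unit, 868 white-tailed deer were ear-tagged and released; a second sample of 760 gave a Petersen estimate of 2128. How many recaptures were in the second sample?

R = 310

From N = M·C/R: R = M·C / N = 868·760 / 2128 = 659680 / 2128 = 310.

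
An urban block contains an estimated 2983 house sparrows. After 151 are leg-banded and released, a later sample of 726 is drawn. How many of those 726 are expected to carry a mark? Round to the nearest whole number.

The marked fraction of the population is 151/2983, so in a sample of 726 expect C·(M/N) marked.
E[R] = 151 × 726 / 2983 = 109626 / 2983 ≈ 36.8 → 37

expected recaptures ≈ 37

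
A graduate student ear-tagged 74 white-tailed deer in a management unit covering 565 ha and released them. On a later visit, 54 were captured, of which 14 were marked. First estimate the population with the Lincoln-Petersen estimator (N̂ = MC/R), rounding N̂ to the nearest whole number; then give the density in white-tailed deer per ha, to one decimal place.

N̂ = 74·54/14 = 3996/14 ≈ 285.4 → 285
Density = N̂ / area = 285 / 565 ≈ 0.50 → 0.5 per ha

density ≈ 0.5 white-tailed deer per ha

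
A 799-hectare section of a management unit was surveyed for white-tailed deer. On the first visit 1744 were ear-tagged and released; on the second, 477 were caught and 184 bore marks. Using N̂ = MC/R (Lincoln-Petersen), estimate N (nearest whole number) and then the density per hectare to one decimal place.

N̂ = 1744·477/184 = 831888/184 ≈ 4521.1 → 4521
Density = N̂ / area = 4521 / 799 ≈ 5.66 → 5.7 per hectare

density ≈ 5.7 white-tailed deer per hectare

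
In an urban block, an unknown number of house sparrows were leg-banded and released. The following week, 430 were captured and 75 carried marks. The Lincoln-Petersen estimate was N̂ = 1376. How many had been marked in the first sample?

M = 240

From N = M·C/R: M = N·R / C = 1376·75 / 430 = 103200 / 430 = 240.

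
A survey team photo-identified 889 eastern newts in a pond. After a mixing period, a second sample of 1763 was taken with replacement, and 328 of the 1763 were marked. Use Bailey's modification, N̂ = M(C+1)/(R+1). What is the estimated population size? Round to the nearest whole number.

N ≈ 4767

N̂ = 889·(1763+1)/(328+1) = 889·1764/329 = 1568196/329 ≈ 4766.6 → 4767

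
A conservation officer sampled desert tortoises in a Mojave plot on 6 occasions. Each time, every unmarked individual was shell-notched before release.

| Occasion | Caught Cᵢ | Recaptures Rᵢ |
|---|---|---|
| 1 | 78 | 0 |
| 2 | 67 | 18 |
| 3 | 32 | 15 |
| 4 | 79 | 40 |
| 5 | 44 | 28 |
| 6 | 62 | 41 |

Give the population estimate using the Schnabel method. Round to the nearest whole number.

Marked at large before each occasion: Mᵢ = Σⱼ<ᵢ (Cⱼ − Rⱼ) → M1=0, M2=78, M3=127, M4=144, M5=183, M6=199
Σ MᵢCᵢ = 0·78 + 78·67 + 127·32 + 144·79 + 183·44 + 199·62 = 0 + 5226 + 4064 + 11376 + 8052 + 12338 = 41056
Σ Rᵢ = 0 + 18 + 15 + 40 + 28 + 41 = 142
N̂ = 41056 / 142 ≈ 289.1 → 289

N ≈ 289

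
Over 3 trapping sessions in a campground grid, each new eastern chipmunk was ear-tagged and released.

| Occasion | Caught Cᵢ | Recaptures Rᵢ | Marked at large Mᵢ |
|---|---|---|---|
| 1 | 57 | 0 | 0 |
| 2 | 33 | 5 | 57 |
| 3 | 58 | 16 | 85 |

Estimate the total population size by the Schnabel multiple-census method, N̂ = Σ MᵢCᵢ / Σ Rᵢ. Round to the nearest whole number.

N ≈ 324

Σ MᵢCᵢ = 0·57 + 57·33 + 85·58 = 0 + 1881 + 4930 = 6811
Σ Rᵢ = 0 + 5 + 16 = 21
N̂ = 6811 / 21 ≈ 324.3 → 324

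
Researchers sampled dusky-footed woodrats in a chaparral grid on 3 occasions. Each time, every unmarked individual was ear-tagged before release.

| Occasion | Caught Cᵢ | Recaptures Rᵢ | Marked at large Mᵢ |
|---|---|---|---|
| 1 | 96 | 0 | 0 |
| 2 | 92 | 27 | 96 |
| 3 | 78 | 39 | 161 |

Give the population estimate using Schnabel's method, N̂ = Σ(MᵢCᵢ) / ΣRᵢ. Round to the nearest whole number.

N ≈ 324

Σ MᵢCᵢ = 0·96 + 96·92 + 161·78 = 0 + 8832 + 12558 = 21390
Σ Rᵢ = 0 + 27 + 39 = 66
N̂ = 21390 / 66 ≈ 324.1 → 324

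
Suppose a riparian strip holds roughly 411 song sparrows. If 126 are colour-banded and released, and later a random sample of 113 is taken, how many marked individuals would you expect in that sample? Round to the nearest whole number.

expected recaptures ≈ 35

The marked fraction of the population is 126/411, so in a sample of 113 expect C·(M/N) marked.
E[R] = 126 × 113 / 411 = 14238 / 411 ≈ 34.6 → 35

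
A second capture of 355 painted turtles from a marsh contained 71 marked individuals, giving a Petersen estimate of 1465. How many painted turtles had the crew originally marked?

From N = M·C/R: M = N·R / C = 1465·71 / 355 = 104015 / 355 = 293.

M = 293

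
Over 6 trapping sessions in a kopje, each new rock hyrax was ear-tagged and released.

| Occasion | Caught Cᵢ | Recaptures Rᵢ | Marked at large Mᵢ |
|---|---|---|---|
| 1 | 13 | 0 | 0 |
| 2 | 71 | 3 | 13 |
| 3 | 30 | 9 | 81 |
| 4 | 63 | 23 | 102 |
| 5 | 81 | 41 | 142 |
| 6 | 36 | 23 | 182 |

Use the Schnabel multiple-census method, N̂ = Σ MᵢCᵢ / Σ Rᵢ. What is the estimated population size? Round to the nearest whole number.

Σ MᵢCᵢ = 0·13 + 13·71 + 81·30 + 102·63 + 142·81 + 182·36 = 0 + 923 + 2430 + 6426 + 11502 + 6552 = 27833
Σ Rᵢ = 0 + 3 + 9 + 23 + 41 + 23 = 99
N̂ = 27833 / 99 ≈ 281.1 → 281

N ≈ 281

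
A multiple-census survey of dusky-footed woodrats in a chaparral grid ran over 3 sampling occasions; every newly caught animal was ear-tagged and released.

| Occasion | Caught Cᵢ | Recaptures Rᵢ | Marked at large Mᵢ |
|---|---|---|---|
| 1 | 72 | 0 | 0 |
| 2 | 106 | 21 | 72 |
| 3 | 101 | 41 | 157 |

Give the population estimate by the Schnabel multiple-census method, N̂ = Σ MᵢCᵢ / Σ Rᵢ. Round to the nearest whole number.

Σ MᵢCᵢ = 0·72 + 72·106 + 157·101 = 0 + 7632 + 15857 = 23489
Σ Rᵢ = 0 + 21 + 41 = 62
N̂ = 23489 / 62 ≈ 378.9 → 379

N ≈ 379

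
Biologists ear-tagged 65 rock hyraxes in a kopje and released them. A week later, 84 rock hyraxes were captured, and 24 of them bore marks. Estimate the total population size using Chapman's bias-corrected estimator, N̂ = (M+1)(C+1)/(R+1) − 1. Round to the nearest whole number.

N ≈ 223

N̂ = (65+1)(84+1)/(24+1) − 1 = 66·85/25 − 1
= 5610/25 − 1 ≈ 224.4 − 1 ≈ 223.4 → 223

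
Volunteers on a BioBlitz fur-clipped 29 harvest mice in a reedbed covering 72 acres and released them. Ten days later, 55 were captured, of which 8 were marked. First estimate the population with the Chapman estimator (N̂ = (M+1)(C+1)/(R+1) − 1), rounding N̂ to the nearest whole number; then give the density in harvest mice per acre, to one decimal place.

N̂ = 30·56/9 − 1 = 1680/9 − 1 ≈ 185.7 → 186
Density = N̂ / area = 186 / 72 ≈ 2.58 → 2.6 per acre

density ≈ 2.6 harvest mice per acre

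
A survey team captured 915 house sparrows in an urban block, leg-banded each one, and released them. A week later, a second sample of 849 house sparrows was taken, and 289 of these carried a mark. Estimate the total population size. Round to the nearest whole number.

Lincoln-Petersen assumes M/N = R/C, so N = M·C / R.
N = (915 × 849) / 289 = 776835 / 289 ≈ 2688.0 → 2688

N ≈ 2688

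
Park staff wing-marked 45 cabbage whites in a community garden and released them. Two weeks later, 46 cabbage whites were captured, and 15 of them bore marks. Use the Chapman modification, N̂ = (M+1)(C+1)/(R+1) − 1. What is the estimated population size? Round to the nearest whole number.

N ≈ 134

N̂ = (45+1)(46+1)/(15+1) − 1 = 46·47/16 − 1
= 2162/16 − 1 ≈ 135.1 − 1 ≈ 134.1 → 134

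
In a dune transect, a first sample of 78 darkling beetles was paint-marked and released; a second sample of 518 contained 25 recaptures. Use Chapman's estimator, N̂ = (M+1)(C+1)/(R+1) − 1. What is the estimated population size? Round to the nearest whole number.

N̂ = (78+1)(518+1)/(25+1) − 1 = 79·519/26 − 1
= 41001/26 − 1 ≈ 1577.0 − 1 ≈ 1576.0 → 1576

N ≈ 1576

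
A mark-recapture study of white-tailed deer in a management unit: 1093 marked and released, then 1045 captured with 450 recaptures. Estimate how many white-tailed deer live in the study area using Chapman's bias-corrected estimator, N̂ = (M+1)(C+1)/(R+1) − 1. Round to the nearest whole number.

N ≈ 2536

N̂ = (1093+1)(1045+1)/(450+1) − 1 = 1094·1046/451 − 1
= 1144324/451 − 1 ≈ 2537.3 − 1 ≈ 2536.3 → 2536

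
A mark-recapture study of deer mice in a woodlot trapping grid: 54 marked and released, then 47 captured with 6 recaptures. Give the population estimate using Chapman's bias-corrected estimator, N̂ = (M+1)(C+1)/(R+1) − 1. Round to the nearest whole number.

N ≈ 376

N̂ = (54+1)(47+1)/(6+1) − 1 = 55·48/7 − 1
= 2640/7 − 1 ≈ 377.1 − 1 ≈ 376.1 → 376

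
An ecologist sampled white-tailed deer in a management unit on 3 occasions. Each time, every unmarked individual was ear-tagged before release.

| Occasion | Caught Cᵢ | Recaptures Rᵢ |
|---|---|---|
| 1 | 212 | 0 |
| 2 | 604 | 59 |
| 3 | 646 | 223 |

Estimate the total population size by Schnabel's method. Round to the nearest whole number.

N ≈ 2188

Marked at large before each occasion: Mᵢ = Σⱼ<ᵢ (Cⱼ − Rⱼ) → M1=0, M2=212, M3=757
Σ MᵢCᵢ = 0·212 + 212·604 + 757·646 = 0 + 128048 + 489022 = 617070
Σ Rᵢ = 0 + 59 + 223 = 282
N̂ = 617070 / 282 ≈ 2188.2 → 2188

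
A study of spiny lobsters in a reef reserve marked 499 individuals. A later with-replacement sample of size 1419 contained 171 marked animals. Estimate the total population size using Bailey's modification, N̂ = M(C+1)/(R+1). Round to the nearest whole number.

N ≈ 4120

N̂ = 499·(1419+1)/(171+1) = 499·1420/172 = 708580/172 ≈ 4119.7 → 4120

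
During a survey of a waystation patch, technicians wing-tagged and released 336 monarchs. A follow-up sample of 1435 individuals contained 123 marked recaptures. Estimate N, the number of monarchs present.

N = 3920

N = (336 × 1435) / 123 = 482160 / 123 = 3920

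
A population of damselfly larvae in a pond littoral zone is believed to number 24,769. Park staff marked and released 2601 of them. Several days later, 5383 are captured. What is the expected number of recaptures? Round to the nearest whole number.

expected recaptures ≈ 565

Expected recaptures E[R] = M·C / N.
E[R] = 2601 × 5383 / 24769 = 14001183 / 24769 ≈ 565.3 → 565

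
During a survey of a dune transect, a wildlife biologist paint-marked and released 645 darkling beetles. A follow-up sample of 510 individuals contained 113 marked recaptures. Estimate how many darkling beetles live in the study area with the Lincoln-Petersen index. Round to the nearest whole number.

Lincoln-Petersen assumes M/N = R/C, so N = M·C / R.
N = (645 × 510) / 113 = 328950 / 113 ≈ 2911.1 → 2911

N ≈ 2911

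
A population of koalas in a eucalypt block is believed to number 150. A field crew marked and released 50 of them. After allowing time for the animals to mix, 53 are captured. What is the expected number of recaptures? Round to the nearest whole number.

Expected recaptures E[R] = M·C / N.
E[R] = 50 × 53 / 150 = 2650 / 150 ≈ 17.7 → 18

expected recaptures ≈ 18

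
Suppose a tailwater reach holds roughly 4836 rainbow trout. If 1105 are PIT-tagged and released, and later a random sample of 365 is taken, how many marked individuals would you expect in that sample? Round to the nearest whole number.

Expected recaptures E[R] = M·C / N.
E[R] = 1105 × 365 / 4836 = 403325 / 4836 ≈ 83.4 → 83

expected recaptures ≈ 83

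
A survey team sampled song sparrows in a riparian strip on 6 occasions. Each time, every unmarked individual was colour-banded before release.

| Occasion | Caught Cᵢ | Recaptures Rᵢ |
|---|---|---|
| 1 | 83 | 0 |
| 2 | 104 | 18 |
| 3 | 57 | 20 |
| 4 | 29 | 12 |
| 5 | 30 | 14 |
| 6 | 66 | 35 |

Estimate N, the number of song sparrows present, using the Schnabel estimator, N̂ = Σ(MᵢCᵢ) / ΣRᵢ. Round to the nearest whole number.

N ≈ 472

Marked at large before each occasion: Mᵢ = Σⱼ<ᵢ (Cⱼ − Rⱼ) → M1=0, M2=83, M3=169, M4=206, M5=223, M6=239
Σ MᵢCᵢ = 0·83 + 83·104 + 169·57 + 206·29 + 223·30 + 239·66 = 0 + 8632 + 9633 + 5974 + 6690 + 15774 = 46703
Σ Rᵢ = 0 + 18 + 20 + 12 + 14 + 35 = 99
N̂ = 46703 / 99 ≈ 471.7 → 472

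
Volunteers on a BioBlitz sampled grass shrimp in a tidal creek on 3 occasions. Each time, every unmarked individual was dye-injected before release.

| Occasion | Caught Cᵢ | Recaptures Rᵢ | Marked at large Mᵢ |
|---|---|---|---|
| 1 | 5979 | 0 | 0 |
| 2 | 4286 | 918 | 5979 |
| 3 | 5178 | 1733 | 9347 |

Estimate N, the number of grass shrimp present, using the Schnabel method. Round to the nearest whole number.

Σ MᵢCᵢ = 0·5979 + 5979·4286 + 9347·5178 = 0 + 25625994 + 48398766 = 74024760
Σ Rᵢ = 0 + 918 + 1733 = 2651
N̂ = 74024760 / 2651 ≈ 27923.3 → 27923

N ≈ 27,923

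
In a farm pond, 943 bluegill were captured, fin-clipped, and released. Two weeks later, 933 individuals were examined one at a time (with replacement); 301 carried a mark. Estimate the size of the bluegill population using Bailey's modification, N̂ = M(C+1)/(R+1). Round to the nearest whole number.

N̂ = 943·(933+1)/(301+1) = 943·934/302 = 880762/302 ≈ 2916.4 → 2916

N ≈ 2916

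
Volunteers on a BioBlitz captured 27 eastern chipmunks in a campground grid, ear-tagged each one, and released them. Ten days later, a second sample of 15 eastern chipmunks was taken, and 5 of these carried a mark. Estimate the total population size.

The marked fraction in the recapture sample should equal the marked fraction in the population: 5/15 = 27/N.
N = (27 × 15) / 5 = 405 / 5 = 81

N = 81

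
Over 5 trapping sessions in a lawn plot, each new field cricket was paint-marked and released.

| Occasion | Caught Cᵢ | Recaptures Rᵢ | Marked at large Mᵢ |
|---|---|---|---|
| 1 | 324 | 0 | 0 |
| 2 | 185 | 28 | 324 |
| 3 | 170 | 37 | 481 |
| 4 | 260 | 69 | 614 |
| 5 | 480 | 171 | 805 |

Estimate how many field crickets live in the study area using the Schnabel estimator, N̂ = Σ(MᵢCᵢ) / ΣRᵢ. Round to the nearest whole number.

Σ MᵢCᵢ = 0·324 + 324·185 + 481·170 + 614·260 + 805·480 = 0 + 59940 + 81770 + 159640 + 386400 = 687750
Σ Rᵢ = 0 + 28 + 37 + 69 + 171 = 305
N̂ = 687750 / 305 ≈ 2254.9 → 2255

N ≈ 2255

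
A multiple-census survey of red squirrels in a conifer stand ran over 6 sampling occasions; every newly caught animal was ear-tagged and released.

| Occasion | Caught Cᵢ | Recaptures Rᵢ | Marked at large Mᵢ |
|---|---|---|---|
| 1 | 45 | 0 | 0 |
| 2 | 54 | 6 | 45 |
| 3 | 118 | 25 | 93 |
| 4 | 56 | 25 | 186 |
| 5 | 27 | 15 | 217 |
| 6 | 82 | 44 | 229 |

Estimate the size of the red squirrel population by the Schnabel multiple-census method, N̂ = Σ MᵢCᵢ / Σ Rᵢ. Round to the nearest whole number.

N ≈ 421

Σ MᵢCᵢ = 0·45 + 45·54 + 93·118 + 186·56 + 217·27 + 229·82 = 0 + 2430 + 10974 + 10416 + 5859 + 18778 = 48457
Σ Rᵢ = 0 + 6 + 25 + 25 + 15 + 44 = 115
N̂ = 48457 / 115 ≈ 421.4 → 421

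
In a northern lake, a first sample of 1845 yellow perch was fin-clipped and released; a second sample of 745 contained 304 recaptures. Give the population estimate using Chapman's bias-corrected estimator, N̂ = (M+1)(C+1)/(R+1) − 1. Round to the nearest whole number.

N̂ = (1845+1)(745+1)/(304+1) − 1 = 1846·746/305 − 1
= 1377116/305 − 1 ≈ 4515.1 − 1 ≈ 4514.1 → 4514

N ≈ 4514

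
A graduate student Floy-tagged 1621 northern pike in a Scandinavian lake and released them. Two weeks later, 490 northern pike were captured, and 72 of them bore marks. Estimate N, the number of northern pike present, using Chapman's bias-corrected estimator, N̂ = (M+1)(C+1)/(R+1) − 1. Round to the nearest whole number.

N̂ = (1621+1)(490+1)/(72+1) − 1 = 1622·491/73 − 1
= 796402/73 − 1 ≈ 10909.6 − 1 ≈ 10908.6 → 10909

N ≈ 10,909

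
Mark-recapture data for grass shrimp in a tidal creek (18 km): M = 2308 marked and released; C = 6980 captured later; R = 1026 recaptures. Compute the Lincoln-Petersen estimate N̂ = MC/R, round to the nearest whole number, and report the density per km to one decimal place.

density ≈ 872.3 grass shrimp per km

N̂ = 2308·6980/1026 = 16109840/1026 ≈ 15701.6 → 15702
Density = N̂ / area = 15702 / 18 ≈ 872.33 → 872.3 per km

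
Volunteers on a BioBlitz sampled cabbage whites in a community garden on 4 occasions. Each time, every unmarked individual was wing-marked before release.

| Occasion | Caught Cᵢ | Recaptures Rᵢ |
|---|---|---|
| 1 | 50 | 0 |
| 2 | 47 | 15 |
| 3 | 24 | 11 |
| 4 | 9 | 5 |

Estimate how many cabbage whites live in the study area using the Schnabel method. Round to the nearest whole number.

N ≈ 167

Marked at large before each occasion: Mᵢ = Σⱼ<ᵢ (Cⱼ − Rⱼ) → M1=0, M2=50, M3=82, M4=95
Σ MᵢCᵢ = 0·50 + 50·47 + 82·24 + 95·9 = 0 + 2350 + 1968 + 855 = 5173
Σ Rᵢ = 0 + 15 + 11 + 5 = 31
N̂ = 5173 / 31 ≈ 166.9 → 167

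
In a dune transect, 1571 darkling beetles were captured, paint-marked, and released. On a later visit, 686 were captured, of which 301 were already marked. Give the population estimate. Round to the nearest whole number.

N ≈ 3580

If marked individuals mix randomly, R/C ≈ M/N, giving N ≈ M·C/R.
N = (1571 × 686) / 301 = 1077706 / 301 ≈ 3580.4 → 3580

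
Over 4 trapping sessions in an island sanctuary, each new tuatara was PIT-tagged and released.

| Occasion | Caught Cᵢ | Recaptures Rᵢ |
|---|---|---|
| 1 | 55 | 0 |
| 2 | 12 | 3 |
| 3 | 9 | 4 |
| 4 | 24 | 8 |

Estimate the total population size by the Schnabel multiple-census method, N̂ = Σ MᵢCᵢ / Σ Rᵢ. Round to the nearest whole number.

N ≈ 193

Marked at large before each occasion: Mᵢ = Σⱼ<ᵢ (Cⱼ − Rⱼ) → M1=0, M2=55, M3=64, M4=69
Σ MᵢCᵢ = 0·55 + 55·12 + 64·9 + 69·24 = 0 + 660 + 576 + 1656 = 2892
Σ Rᵢ = 0 + 3 + 4 + 8 = 15
N̂ = 2892 / 15 ≈ 192.8 → 193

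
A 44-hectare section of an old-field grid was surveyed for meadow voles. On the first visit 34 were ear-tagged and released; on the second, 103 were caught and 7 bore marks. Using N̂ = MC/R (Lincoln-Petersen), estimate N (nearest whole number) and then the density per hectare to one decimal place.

N̂ = 34·103/7 = 3502/7 ≈ 500.3 → 500
Density = N̂ / area = 500 / 44 ≈ 11.36 → 11.4 per hectare

density ≈ 11.4 meadow voles per hectare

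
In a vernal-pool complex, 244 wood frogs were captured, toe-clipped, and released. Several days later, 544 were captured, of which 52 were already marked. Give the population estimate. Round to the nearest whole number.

The marked fraction in the recapture sample should equal the marked fraction in the population: 52/544 = 244/N.
N = (244 × 544) / 52 = 132736 / 52 ≈ 2552.6 → 2553

N ≈ 2553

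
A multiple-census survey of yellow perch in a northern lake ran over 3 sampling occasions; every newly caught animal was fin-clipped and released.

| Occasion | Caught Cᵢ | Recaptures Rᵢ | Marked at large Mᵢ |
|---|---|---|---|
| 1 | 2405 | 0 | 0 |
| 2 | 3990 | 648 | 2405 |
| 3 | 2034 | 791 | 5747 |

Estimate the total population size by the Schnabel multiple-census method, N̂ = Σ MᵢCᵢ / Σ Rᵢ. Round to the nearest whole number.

Σ MᵢCᵢ = 0·2405 + 2405·3990 + 5747·2034 = 0 + 9595950 + 11689398 = 21285348
Σ Rᵢ = 0 + 648 + 791 = 1439
N̂ = 21285348 / 1439 ≈ 14791.8 → 14792

N ≈ 14,792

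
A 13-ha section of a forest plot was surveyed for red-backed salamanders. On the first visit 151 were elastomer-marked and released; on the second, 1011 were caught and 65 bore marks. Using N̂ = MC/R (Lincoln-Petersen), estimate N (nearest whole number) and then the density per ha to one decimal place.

N̂ = 151·1011/65 = 152661/65 ≈ 2348.6 → 2349
Density = N̂ / area = 2349 / 13 ≈ 180.69 → 180.7 per ha

density ≈ 180.7 red-backed salamanders per ha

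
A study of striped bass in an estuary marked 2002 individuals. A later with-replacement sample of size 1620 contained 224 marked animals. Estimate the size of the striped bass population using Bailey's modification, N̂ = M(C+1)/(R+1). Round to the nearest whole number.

N̂ = 2002·(1620+1)/(224+1) = 2002·1621/225 = 3245242/225 ≈ 14423.3 → 14423

N ≈ 14,423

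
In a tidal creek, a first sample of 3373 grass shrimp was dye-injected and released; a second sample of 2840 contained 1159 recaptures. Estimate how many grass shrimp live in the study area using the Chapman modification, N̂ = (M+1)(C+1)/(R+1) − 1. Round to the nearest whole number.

N̂ = (3373+1)(2840+1)/(1159+1) − 1 = 3374·2841/1160 − 1
= 9585534/1160 − 1 ≈ 8263.4 − 1 ≈ 8262.4 → 8262

N ≈ 8262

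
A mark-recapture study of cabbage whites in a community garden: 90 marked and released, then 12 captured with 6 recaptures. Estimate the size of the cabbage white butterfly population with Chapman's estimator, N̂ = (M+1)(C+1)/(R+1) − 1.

N = 168

N̂ = (90+1)(12+1)/(6+1) − 1 = 91·13/7 − 1
= 1183/7 − 1 = 169 − 1 = 168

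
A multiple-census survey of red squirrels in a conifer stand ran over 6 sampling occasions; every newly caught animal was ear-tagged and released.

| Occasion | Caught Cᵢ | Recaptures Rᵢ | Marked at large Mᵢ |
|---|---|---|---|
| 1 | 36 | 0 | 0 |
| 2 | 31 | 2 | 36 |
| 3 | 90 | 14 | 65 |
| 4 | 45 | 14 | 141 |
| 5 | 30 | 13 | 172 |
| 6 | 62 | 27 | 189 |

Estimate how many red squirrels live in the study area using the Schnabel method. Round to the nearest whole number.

N ≈ 431

Σ MᵢCᵢ = 0·36 + 36·31 + 65·90 + 141·45 + 172·30 + 189·62 = 0 + 1116 + 5850 + 6345 + 5160 + 11718 = 30189
Σ Rᵢ = 0 + 2 + 14 + 14 + 13 + 27 = 70
N̂ = 30189 / 70 ≈ 431.3 → 431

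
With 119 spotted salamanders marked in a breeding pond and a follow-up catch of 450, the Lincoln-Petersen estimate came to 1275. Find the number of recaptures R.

From N = M·C/R: R = M·C / N = 119·450 / 1275 = 53550 / 1275 = 42.

R = 42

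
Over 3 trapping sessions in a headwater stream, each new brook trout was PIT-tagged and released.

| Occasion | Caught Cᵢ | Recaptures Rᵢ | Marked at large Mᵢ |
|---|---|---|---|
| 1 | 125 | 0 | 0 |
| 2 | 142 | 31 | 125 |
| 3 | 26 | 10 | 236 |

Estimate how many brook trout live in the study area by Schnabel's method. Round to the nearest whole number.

Σ MᵢCᵢ = 0·125 + 125·142 + 236·26 = 0 + 17750 + 6136 = 23886
Σ Rᵢ = 0 + 31 + 10 = 41
N̂ = 23886 / 41 ≈ 582.6 → 583

N ≈ 583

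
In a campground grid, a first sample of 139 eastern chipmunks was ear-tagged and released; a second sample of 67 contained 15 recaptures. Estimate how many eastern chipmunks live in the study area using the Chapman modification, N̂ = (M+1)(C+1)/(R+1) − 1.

N = 594

N̂ = (139+1)(67+1)/(15+1) − 1 = 140·68/16 − 1
= 9520/16 − 1 = 595 − 1 = 594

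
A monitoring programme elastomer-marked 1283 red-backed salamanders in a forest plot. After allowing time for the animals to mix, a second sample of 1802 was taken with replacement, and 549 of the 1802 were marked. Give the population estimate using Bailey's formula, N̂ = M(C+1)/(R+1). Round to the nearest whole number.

N ≈ 4206

N̂ = 1283·(1802+1)/(549+1) = 1283·1803/550 = 2313249/550 ≈ 4205.9 → 4206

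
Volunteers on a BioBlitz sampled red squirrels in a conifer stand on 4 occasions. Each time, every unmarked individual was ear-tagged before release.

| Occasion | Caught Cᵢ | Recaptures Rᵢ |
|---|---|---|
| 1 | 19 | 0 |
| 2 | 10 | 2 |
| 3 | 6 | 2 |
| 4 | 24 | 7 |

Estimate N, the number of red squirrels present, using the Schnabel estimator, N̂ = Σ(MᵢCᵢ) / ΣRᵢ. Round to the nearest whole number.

Marked at large before each occasion: Mᵢ = Σⱼ<ᵢ (Cⱼ − Rⱼ) → M1=0, M2=19, M3=27, M4=31
Σ MᵢCᵢ = 0·19 + 19·10 + 27·6 + 31·24 = 0 + 190 + 162 + 744 = 1096
Σ Rᵢ = 0 + 2 + 2 + 7 = 11
N̂ = 1096 / 11 ≈ 99.6 → 100

N ≈ 100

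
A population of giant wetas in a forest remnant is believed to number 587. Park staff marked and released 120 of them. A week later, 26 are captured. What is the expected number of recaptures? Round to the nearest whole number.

The marked fraction of the population is 120/587, so in a sample of 26 expect C·(M/N) marked.
E[R] = 120 × 26 / 587 = 3120 / 587 ≈ 5.3 → 5

expected recaptures ≈ 5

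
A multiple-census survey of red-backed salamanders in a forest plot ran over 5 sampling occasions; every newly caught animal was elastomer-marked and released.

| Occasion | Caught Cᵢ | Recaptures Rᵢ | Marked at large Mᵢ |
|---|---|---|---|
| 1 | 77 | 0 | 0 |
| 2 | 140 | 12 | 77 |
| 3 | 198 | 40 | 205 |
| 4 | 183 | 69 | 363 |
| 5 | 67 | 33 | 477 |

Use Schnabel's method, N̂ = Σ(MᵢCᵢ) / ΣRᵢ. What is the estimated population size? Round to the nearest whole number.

N ≈ 972

Σ MᵢCᵢ = 0·77 + 77·140 + 205·198 + 363·183 + 477·67 = 0 + 10780 + 40590 + 66429 + 31959 = 149758
Σ Rᵢ = 0 + 12 + 40 + 69 + 33 = 154
N̂ = 149758 / 154 ≈ 972.45 → 972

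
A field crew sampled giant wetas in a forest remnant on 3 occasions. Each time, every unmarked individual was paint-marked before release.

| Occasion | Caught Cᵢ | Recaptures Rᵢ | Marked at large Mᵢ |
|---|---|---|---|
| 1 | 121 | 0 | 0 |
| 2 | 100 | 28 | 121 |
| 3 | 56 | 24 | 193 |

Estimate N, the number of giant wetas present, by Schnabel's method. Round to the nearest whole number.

Σ MᵢCᵢ = 0·121 + 121·100 + 193·56 = 0 + 12100 + 10808 = 22908
Σ Rᵢ = 0 + 28 + 24 = 52
N̂ = 22908 / 52 ≈ 440.5 → 441

N ≈ 441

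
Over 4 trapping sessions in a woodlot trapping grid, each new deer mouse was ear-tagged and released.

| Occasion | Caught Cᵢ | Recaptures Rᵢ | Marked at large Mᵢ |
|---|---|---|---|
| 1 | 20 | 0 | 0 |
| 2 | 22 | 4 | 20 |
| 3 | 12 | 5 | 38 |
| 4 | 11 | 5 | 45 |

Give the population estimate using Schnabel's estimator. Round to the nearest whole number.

N ≈ 99

Σ MᵢCᵢ = 0·20 + 20·22 + 38·12 + 45·11 = 0 + 440 + 456 + 495 = 1391
Σ Rᵢ = 0 + 4 + 5 + 5 = 14
N̂ = 1391 / 14 ≈ 99.4 → 99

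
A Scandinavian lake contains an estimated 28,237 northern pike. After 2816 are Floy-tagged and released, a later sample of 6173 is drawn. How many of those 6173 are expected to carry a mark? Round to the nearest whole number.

Expected recaptures E[R] = M·C / N.
E[R] = 2816 × 6173 / 28237 = 17383168 / 28237 ≈ 615.6 → 616

expected recaptures ≈ 616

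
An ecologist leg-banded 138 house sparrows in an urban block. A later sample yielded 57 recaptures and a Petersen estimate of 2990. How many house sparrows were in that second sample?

From N = M·C/R: C = N·R / M = 2990·57 / 138 = 170430 / 138 = 1235.

C = 1235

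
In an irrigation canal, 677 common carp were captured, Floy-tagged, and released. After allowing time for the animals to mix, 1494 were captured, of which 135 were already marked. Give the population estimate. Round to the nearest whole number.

The marked fraction in the recapture sample should equal the marked fraction in the population: 135/1494 = 677/N.
N = (677 × 1494) / 135 = 1011438 / 135 ≈ 7492.1 → 7492

N ≈ 7492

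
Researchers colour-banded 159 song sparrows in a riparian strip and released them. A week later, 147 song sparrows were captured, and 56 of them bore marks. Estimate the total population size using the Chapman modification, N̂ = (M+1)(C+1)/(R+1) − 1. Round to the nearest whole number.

N̂ = (159+1)(147+1)/(56+1) − 1 = 160·148/57 − 1
= 23680/57 − 1 ≈ 415.4 − 1 ≈ 414.4 → 414

N ≈ 414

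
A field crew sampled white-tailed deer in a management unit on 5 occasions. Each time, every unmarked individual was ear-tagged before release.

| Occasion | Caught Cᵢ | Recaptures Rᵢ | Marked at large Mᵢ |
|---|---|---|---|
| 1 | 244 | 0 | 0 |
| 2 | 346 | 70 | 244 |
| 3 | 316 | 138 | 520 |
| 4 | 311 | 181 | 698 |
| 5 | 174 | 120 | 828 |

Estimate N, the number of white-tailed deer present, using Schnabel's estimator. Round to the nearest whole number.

N ≈ 1198

Σ MᵢCᵢ = 0·244 + 244·346 + 520·316 + 698·311 + 828·174 = 0 + 84424 + 164320 + 217078 + 144072 = 609894
Σ Rᵢ = 0 + 70 + 138 + 181 + 120 = 509
N̂ = 609894 / 509 ≈ 1198.2 → 1198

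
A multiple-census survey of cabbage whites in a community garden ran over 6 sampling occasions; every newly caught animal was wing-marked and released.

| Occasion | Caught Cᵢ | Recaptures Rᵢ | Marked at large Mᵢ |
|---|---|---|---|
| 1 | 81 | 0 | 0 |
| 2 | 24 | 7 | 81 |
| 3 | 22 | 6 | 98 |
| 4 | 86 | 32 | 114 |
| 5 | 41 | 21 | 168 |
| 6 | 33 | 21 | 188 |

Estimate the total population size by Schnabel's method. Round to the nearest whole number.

N ≈ 310

Σ MᵢCᵢ = 0·81 + 81·24 + 98·22 + 114·86 + 168·41 + 188·33 = 0 + 1944 + 2156 + 9804 + 6888 + 6204 = 26996
Σ Rᵢ = 0 + 7 + 6 + 32 + 21 + 21 = 87
N̂ = 26996 / 87 ≈ 310.3 → 310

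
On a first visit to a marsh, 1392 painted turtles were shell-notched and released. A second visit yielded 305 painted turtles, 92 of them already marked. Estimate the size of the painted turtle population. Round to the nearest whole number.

N = (1392 × 305) / 92 = 424560 / 92 ≈ 4614.8 → 4615

N ≈ 4615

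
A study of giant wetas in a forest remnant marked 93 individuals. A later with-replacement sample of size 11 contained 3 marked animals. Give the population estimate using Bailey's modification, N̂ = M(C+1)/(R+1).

N̂ = 93·(11+1)/(3+1) = 93·12/4 = 1116/4 = 279

N = 279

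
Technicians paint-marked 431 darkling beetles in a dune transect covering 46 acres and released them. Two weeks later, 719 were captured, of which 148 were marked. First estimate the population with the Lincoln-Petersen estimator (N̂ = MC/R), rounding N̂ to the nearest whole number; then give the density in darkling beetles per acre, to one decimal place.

density ≈ 45.5 darkling beetles per acre

N̂ = 431·719/148 = 309889/148 ≈ 2093.8 → 2094
Density = N̂ / area = 2094 / 46 ≈ 45.52 → 45.5 per acre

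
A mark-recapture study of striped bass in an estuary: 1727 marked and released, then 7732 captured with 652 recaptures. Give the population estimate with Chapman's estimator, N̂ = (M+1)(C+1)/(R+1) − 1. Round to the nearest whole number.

N̂ = (1727+1)(7732+1)/(652+1) − 1 = 1728·7733/653 − 1
= 13362624/653 − 1 ≈ 20463.4 − 1 ≈ 20462.4 → 20462

N ≈ 20,462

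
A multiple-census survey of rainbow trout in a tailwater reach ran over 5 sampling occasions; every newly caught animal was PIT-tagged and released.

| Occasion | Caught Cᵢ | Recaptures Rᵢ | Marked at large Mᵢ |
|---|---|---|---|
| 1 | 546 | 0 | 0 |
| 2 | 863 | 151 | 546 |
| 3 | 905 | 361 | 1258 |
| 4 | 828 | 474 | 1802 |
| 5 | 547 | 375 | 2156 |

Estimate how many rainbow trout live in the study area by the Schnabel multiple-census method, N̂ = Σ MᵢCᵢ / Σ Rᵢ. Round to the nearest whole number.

Σ MᵢCᵢ = 0·546 + 546·863 + 1258·905 + 1802·828 + 2156·547 = 0 + 471198 + 1138490 + 1492056 + 1179332 = 4281076
Σ Rᵢ = 0 + 151 + 361 + 474 + 375 = 1361
N̂ = 4281076 / 1361 ≈ 3145.5 → 3146

N ≈ 3146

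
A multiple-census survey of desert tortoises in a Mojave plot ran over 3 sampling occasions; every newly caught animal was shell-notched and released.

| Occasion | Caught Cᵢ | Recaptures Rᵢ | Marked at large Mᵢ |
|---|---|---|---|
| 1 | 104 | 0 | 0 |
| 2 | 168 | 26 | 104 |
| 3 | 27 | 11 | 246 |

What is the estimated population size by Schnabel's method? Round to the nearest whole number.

N ≈ 652

Σ MᵢCᵢ = 0·104 + 104·168 + 246·27 = 0 + 17472 + 6642 = 24114
Σ Rᵢ = 0 + 26 + 11 = 37
N̂ = 24114 / 37 ≈ 651.7 → 652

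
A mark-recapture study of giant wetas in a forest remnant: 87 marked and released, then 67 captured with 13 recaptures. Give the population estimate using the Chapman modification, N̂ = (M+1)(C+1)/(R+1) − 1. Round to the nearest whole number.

N̂ = (87+1)(67+1)/(13+1) − 1 = 88·68/14 − 1
= 5984/14 − 1 ≈ 427.4 − 1 ≈ 426.4 → 426

N ≈ 426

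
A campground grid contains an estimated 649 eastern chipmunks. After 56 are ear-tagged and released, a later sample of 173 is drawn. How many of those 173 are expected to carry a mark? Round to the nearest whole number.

The marked fraction of the population is 56/649, so in a sample of 173 expect C·(M/N) marked.
E[R] = 56 × 173 / 649 = 9688 / 649 ≈ 14.9 → 15

expected recaptures ≈ 15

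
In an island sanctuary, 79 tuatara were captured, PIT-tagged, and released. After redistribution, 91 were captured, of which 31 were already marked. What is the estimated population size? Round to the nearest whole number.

N ≈ 232

N = (79 × 91) / 31 = 7189 / 31 ≈ 231.9 → 232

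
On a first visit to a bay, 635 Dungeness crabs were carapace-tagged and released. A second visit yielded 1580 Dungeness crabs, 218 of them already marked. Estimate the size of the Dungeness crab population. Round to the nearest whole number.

If marked individuals mix randomly, R/C ≈ M/N, giving N ≈ M·C/R.
N = (635 × 1580) / 218 = 1003300 / 218 ≈ 4602.3 → 4602

N ≈ 4602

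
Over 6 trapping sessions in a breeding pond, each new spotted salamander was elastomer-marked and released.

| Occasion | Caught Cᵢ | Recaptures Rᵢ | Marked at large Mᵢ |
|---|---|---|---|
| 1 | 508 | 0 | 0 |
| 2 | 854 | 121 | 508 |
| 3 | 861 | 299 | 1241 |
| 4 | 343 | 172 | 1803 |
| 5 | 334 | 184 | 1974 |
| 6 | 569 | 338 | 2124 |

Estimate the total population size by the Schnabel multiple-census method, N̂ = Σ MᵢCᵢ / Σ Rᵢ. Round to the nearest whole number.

N ≈ 3580

Σ MᵢCᵢ = 0·508 + 508·854 + 1241·861 + 1803·343 + 1974·334 + 2124·569 = 0 + 433832 + 1068501 + 618429 + 659316 + 1208556 = 3988634
Σ Rᵢ = 0 + 121 + 299 + 172 + 184 + 338 = 1114
N̂ = 3988634 / 1114 ≈ 3580.46 → 3580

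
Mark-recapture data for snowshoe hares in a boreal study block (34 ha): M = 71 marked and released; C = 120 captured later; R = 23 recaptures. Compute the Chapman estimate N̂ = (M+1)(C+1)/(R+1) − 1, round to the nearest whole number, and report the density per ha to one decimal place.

density ≈ 10.6 snowshoe hares per ha

N̂ = 72·121/24 − 1 = 8712/24 − 1 = 362
Density = N̂ / area = 362 / 34 ≈ 10.647 → 10.6 per ha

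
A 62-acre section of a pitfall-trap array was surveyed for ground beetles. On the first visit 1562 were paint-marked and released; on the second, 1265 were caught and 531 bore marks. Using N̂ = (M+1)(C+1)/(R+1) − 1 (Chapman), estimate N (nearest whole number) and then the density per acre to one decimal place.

density ≈ 60.0 ground beetles per acre

N̂ = 1563·1266/532 − 1 = 1978758/532 − 1 ≈ 3718.47 → 3718
Density = N̂ / area = 3718 / 62 ≈ 59.97 → 60.0 per acre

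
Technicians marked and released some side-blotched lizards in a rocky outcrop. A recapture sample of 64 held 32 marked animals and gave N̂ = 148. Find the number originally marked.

M = 74

From N = M·C/R: M = N·R / C = 148·32 / 64 = 4736 / 64 = 74.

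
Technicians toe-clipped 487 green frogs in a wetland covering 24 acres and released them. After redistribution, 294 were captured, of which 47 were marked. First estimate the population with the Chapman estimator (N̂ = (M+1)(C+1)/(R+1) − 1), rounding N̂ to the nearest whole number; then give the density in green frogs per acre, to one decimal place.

N̂ = 488·295/48 − 1 = 143960/48 − 1 ≈ 2998.2 → 2998
Density = N̂ / area = 2998 / 24 ≈ 124.92 → 124.9 per acre

density ≈ 124.9 green frogs per acre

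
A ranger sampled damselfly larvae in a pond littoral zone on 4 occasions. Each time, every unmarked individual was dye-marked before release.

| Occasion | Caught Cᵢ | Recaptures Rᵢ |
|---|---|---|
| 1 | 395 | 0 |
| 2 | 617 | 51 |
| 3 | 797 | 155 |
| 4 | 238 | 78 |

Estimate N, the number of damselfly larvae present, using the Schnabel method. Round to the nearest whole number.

N ≈ 4898

Marked at large before each occasion: Mᵢ = Σⱼ<ᵢ (Cⱼ − Rⱼ) → M1=0, M2=395, M3=961, M4=1603
Σ MᵢCᵢ = 0·395 + 395·617 + 961·797 + 1603·238 = 0 + 243715 + 765917 + 381514 = 1391146
Σ Rᵢ = 0 + 51 + 155 + 78 = 284
N̂ = 1391146 / 284 ≈ 4898.4 → 4898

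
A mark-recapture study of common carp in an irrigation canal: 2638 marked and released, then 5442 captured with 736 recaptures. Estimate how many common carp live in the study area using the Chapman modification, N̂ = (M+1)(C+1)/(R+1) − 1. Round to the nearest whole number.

N ≈ 19,489

N̂ = (2638+1)(5442+1)/(736+1) − 1 = 2639·5443/737 − 1
= 14364077/737 − 1 ≈ 19489.9 − 1 ≈ 19488.9 → 19489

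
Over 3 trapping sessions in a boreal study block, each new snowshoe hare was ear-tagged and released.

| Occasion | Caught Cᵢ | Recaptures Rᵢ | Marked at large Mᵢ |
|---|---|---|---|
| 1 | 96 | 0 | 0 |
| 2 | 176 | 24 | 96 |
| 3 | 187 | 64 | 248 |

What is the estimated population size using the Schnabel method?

N = 719

Σ MᵢCᵢ = 0·96 + 96·176 + 248·187 = 0 + 16896 + 46376 = 63272
Σ Rᵢ = 0 + 24 + 64 = 88
N̂ = 63272 / 88 = 719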